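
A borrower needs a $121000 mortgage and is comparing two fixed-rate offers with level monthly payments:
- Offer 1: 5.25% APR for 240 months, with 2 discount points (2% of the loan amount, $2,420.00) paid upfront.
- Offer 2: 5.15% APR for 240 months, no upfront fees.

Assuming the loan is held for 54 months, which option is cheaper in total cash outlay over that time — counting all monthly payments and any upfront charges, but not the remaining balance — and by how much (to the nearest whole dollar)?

Offer 1: monthly rate = 5.25%/12 = 0.0043750; payment = 121,000 × 0.0043750 / (1 − (1+0.0043750)^−240) = $815.35.
Offer 2: monthly rate = 5.15%/12 = 0.0042917; payment = 121,000 × 0.0042917 / (1 − (1+0.0042917)^−240) = $808.61.
Over 54 months: Offer 1 costs 54 × $815.35 + $2,420.00 = $46,448.90; Offer 2 costs 54 × $808.61 = $43,664.94.
Offer 2 is cheaper by $46,448.90 − $43,664.94 = $2,783.96.

Offer 2 by $2,784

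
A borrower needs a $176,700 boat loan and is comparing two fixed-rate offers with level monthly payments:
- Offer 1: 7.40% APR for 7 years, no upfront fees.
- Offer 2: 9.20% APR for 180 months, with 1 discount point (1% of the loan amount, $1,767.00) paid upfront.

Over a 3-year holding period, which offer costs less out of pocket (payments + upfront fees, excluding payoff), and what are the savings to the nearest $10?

Offer 1: at 7.40% the monthly rate is 0.0061667, so the payment is 176,700 × 0.0061667 / (1 − 1.0061667^−84) = $2,701.56.
Offer 2: at 9.20% the monthly rate is 0.0076667, so the payment is 176,700 × 0.0076667 / (1 − 1.0076667^−180) = $1,813.29.
Over 36 months: Offer 1 costs 36 × $2,701.56 = $97,256.16; Offer 2 costs 36 × $1,813.29 + $1,767.00 = $67,045.44.
Offer 2 is cheaper by $97,256.16 − $67,045.44 = $30,210.72.

Offer 2 by $30,210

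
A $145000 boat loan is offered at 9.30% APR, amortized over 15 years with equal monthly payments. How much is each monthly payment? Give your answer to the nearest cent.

Monthly rate = 9.3%/12 = 0.0077500; payment = 145,000 × 0.0077500 / (1 − (1+0.0077500)^−180) = $1,496.68.

$1,496.68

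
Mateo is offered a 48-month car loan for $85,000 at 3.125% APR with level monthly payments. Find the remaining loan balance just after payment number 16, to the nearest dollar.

$57,837

With monthly rate i = 3.125%/12 = 0.0026042, the balance after k of n payments is P · [(1+i)^n − (1+i)^k] / [(1+i)^n − 1].
(1+0.0026042)^48 = 1.13296436 and (1+0.0026042)^16 = 1.04249044, so the balance is 85,000 × (1.13296436 − 1.04249044) / (1.13296436 − 1) = $57,837.17.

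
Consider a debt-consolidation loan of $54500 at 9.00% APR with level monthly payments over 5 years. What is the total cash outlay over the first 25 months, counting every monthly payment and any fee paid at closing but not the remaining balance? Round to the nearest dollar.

$28,283

At 9.00% the monthly rate is 0.0075000, so the payment is 54,500 × 0.0075000 / (1 − 1.0075000^−60) = $1,131.33.
Total outlay = 25 × $1,131.33 = $28,283.25.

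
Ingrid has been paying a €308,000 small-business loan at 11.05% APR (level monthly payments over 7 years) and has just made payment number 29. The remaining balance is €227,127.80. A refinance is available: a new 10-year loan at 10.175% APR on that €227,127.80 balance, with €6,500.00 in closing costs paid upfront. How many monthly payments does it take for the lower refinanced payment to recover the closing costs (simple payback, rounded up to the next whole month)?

3 months

Current payment = 308,000 × 11.05%/12 / (1 − (1+0.0092083)^−84) = €5,281.81.
Refinanced payment = 227,127.80 × 0.0084792 / (1 − (1+0.0084792)^−120) = €3,023.56.
Monthly savings = €5,281.81 − €3,023.56 = €2,258.25.
Break-even = €6,500.00 / €2,258.25 = 2.88 → 3 months.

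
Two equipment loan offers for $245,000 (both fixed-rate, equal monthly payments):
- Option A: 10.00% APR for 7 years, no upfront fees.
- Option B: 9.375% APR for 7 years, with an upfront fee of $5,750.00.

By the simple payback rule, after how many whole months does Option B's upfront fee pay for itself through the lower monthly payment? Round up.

74 months

Option A: at 10.00% the monthly rate is 0.0083333, so the payment is 245,000 × 0.0083333 / (1 − 1.0083333^−84) = $4,067.29.
Option B: monthly rate = 9.375%/12 = 0.0078125; payment = 245,000 × 0.0078125 / (1 − (1+0.0078125)^−84) = $3,988.61.
Monthly savings = $4,067.29 − $3,988.61 = $78.68.
Break-even = $5,750.00 / $78.68 = 73.08 → 74 months.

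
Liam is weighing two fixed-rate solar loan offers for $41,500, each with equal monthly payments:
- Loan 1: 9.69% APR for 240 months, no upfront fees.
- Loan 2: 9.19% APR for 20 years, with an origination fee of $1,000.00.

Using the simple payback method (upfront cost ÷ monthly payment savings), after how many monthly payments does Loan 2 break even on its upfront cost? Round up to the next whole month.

74 months

Loan 1: at 9.69% the monthly rate is 0.0080750, so the payment is 41,500 × 0.0080750 / (1 − 1.0080750^−240) = $392.00.
Loan 2: monthly rate = 9.19%/12 = 0.0076583; payment = 41,500 × 0.0076583 / (1 − (1+0.0076583)^−240) = $378.47.
Monthly savings = $392.00 − $378.47 = $13.53.
Break-even = $1,000.00 / $13.53 = 73.91 → 74 months.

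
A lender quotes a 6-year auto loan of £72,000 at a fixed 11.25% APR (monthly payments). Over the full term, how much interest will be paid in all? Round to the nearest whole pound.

Monthly rate = 11.25%/12 = 0.0093750; payment = 72,000 × 0.0093750 / (1 − (1+0.0093750)^−72) = £1,379.69.
Total paid = 72 × £1,379.69 = £99,337.68; interest = £99,337.68 − £72,000 = £27,337.68.

£27,338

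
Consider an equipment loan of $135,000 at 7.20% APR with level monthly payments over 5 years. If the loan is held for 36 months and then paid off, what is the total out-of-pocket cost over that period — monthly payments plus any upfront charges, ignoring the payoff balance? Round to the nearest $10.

$96,690

At 7.20% the monthly rate is 0.0060000, so the payment is 135,000 × 0.0060000 / (1 − 1.0060000^−60) = $2,685.92.
Total outlay = 36 × $2,685.92 = $96,693.12.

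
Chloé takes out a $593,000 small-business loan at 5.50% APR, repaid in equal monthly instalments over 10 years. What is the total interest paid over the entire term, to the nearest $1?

$179,273

At 5.50% the monthly rate is 0.0045833, so the payment is 593,000 × 0.0045833 / (1 − 1.0045833^−120) = $6,435.61.
Total paid = 120 × $6,435.61 = $772,273.20; interest = $772,273.20 − $593,000 = $179,273.20.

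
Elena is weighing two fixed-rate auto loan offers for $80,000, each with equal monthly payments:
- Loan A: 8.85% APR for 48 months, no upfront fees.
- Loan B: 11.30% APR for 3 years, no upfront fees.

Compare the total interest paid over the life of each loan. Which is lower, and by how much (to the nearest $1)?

Loan A: at 8.85% the monthly rate is 0.0073750, so the payment is 80,000 × 0.0073750 / (1 − 1.0073750^−48) = $1,985.11.
Total interest on Loan A = 48 × $1,985.11 − $80,000 = $15,285.28.
Loan B: at 11.30% the monthly rate is 0.0094167, so the payment is 80,000 × 0.0094167 / (1 − 1.0094167^−36) = $2,630.48.
Total interest on Loan B = 36 × $2,630.48 − $80,000 = $14,697.28.
Loan B is lower by $588.00.

Loan B by $588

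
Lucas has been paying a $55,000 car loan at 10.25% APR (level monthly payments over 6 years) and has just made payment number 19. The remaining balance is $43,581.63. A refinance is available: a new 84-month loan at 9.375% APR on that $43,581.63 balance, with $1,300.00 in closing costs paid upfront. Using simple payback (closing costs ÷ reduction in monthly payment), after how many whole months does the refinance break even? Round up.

Current payment = 55,000 × 10.25%/12 / (1 − (1+0.0085417)^−72) = $1,025.87.
Refinanced payment = 43,581.63 × 0.0078125 / (1 − (1+0.0078125)^−84) = $709.51.
Monthly savings = $1,025.87 − $709.51 = $316.36.
Break-even = $1,300.00 / $316.36 = 4.11 → 5 months.

5 months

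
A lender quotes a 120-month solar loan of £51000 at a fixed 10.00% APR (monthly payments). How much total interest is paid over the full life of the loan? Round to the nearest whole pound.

At 10.00% the monthly rate is 0.0083333, so the payment is 51,000 × 0.0083333 / (1 − 1.0083333^−120) = £673.97.
Total paid = 120 × £673.97 = £80,876.40; interest = £80,876.40 − £51,000 = £29,876.40.

£29,876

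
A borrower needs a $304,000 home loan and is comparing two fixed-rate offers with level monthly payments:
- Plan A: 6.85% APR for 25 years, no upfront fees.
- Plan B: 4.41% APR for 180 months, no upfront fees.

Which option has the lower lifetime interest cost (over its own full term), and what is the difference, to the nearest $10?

Plan A: at 6.85% the monthly rate is 0.0057083, so the payment is 304,000 × 0.0057083 / (1 − 1.0057083^−300) = $2,119.61.
Total interest on Plan A = 300 × $2,119.61 − $304,000 = $331,883.00.
Plan B: monthly rate = 4.41%/12 = 0.0036750; payment = 304,000 × 0.0036750 / (1 − (1+0.0036750)^−180) = $2,311.62.
Total interest on Plan B = 180 × $2,311.62 − $304,000 = $112,091.60.
Plan B is lower by $219,791.40.

Plan B by $219,790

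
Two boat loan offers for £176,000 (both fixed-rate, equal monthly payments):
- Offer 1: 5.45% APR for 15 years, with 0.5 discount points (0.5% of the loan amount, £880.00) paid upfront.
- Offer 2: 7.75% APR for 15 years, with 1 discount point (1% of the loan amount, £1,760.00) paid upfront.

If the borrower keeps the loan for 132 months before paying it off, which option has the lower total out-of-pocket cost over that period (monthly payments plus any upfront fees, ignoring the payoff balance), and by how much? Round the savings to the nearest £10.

Offer 1: at 5.45% the monthly rate is 0.0045417, so the payment is 176,000 × 0.0045417 / (1 − 1.0045417^−180) = £1,433.40.
Offer 2: at 7.75% the monthly rate is 0.0064583, so the payment is 176,000 × 0.0064583 / (1 − 1.0064583^−180) = £1,656.65.
Over 132 months: Offer 1 costs 132 × £1,433.40 + £880.00 = £190,088.80; Offer 2 costs 132 × £1,656.65 + £1,760.00 = £220,437.80.
Offer 1 is cheaper by £220,437.80 − £190,088.80 = £30,349.00.

Offer 1 by £30,350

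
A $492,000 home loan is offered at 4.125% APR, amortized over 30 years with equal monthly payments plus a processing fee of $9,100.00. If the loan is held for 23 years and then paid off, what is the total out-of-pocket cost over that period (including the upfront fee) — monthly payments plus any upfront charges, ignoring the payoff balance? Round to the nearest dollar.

Monthly rate = 4.125%/12 = 0.0034375; payment = 492,000 × 0.0034375 / (1 − (1+0.0034375)^−360) = $2,384.48.
Total outlay = 276 × $2,384.48 + $9,100.00 = $667,216.48.

$667,216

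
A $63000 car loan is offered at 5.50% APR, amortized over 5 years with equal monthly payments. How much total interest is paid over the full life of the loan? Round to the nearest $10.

$9,200

Monthly rate = 5.5%/12 = 0.0045833; payment = 63,000 × 0.0045833 / (1 − (1+0.0045833)^−60) = $1,203.37.
Total paid = 60 × $1,203.37 = $72,202.20; interest = $72,202.20 − $63,000 = $9,202.20.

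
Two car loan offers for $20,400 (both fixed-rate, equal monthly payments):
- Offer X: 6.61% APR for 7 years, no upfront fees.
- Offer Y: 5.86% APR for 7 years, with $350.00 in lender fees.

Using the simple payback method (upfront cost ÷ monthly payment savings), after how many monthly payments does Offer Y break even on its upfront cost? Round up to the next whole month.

Offer X: at 6.61% the monthly rate is 0.0055083, so the payment is 20,400 × 0.0055083 / (1 − 1.0055083^−84) = $304.02.
Offer Y: monthly rate = 5.86%/12 = 0.0048833; payment = 20,400 × 0.0048833 / (1 − (1+0.0048833)^−84) = $296.65.
Monthly savings = $304.02 − $296.65 = $7.37.
Break-even = $350.00 / $7.37 = 47.49 → 48 months.

48 months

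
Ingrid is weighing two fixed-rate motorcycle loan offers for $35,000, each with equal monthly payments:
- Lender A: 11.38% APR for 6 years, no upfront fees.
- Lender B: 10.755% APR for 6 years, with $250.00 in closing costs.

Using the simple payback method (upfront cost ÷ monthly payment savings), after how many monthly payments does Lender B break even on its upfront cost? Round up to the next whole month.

23 months

Lender A: at 11.38% the monthly rate is 0.0094833, so the payment is 35,000 × 0.0094833 / (1 − 1.0094833^−72) = $673.02.
Lender B: monthly rate = 10.755%/12 = 0.0089625; payment = 35,000 × 0.0089625 / (1 − (1+0.0089625)^−72) = $661.81.
Monthly savings = $673.02 − $661.81 = $11.21.
Break-even = $250.00 / $11.21 = 22.30 → 23 months.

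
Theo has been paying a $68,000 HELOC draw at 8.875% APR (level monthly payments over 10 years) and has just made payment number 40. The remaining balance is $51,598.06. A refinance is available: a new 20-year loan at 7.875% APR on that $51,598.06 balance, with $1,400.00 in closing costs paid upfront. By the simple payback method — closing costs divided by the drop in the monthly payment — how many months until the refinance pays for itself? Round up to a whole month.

4 months

Current payment = 68,000 × 8.875%/12 / (1 − (1+0.0073958)^−120) = $856.80.
Refinanced payment = 51,598.06 × 0.0065625 / (1 − (1+0.0065625)^−240) = $427.58.
Monthly savings = $856.80 − $427.58 = $429.22.
Break-even = $1,400.00 / $429.22 = 3.26 → 4 months.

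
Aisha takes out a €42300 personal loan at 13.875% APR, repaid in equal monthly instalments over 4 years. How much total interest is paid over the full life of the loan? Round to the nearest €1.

Monthly rate = 13.875%/12 = 0.0115625; payment = 42,300 × 0.0115625 / (1 − (1+0.0115625)^−48) = €1,153.26.
Total paid = 48 × €1,153.26 = €55,356.48; interest = €55,356.48 − €42,300 = €13,056.48.

€13,056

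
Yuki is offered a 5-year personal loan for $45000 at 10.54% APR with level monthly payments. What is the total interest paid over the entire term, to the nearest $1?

$13,087

At 10.54% the monthly rate is 0.0087833, so the payment is 45,000 × 0.0087833 / (1 − 1.0087833^−60) = $968.12.
Total paid = 60 × $968.12 = $58,087.20; interest = $58,087.20 − $45,000 = $13,087.20.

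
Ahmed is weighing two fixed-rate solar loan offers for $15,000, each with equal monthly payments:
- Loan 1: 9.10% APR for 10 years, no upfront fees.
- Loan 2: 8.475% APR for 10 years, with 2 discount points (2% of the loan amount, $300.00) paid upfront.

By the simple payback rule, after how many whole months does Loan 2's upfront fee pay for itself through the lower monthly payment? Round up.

Loan 1: monthly rate = 9.1%/12 = 0.0075833; payment = 15,000 × 0.0075833 / (1 − (1+0.0075833)^−120) = $190.83.
Loan 2: monthly rate = 8.475%/12 = 0.0070625; payment = 15,000 × 0.0070625 / (1 − (1+0.0070625)^−120) = $185.78.
Monthly savings = $190.83 − $185.78 = $5.05.
Break-even = $300.00 / $5.05 = 59.41 → 60 months.

60 months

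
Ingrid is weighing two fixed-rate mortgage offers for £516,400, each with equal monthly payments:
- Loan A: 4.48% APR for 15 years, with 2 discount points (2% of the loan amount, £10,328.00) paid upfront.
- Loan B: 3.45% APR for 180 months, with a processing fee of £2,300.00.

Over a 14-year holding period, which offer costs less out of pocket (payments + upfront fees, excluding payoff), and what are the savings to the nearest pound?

Loan B by £52,743

Loan A: at 4.48% the monthly rate is 0.0037333, so the payment is 516,400 × 0.0037333 / (1 − 1.0037333^−180) = £3,945.15.
Loan B: monthly rate = 3.45%/12 = 0.0028750; payment = 516,400 × 0.0028750 / (1 − (1+0.0028750)^−180) = £3,678.99.
Over 168 months: Loan A costs 168 × £3,945.15 + £10,328.00 = £673,113.20; Loan B costs 168 × £3,678.99 + £2,300.00 = £620,370.32.
Loan B is cheaper by £673,113.20 − £620,370.32 = £52,742.88.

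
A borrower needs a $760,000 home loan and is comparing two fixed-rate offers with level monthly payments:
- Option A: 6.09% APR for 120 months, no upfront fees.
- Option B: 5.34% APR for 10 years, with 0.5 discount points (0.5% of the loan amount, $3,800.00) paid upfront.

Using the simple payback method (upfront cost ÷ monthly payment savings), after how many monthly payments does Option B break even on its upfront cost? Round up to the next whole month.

14 months

Option A: at 6.09% the monthly rate is 0.0050750, so the payment is 760,000 × 0.0050750 / (1 − 1.0050750^−120) = $8,471.95.
Option B: monthly rate = 5.34%/12 = 0.0044500; payment = 760,000 × 0.0044500 / (1 − (1+0.0044500)^−120) = $8,187.87.
Monthly savings = $8,471.95 − $8,187.87 = $284.08.
Break-even = $3,800.00 / $284.08 = 13.38 → 14 months.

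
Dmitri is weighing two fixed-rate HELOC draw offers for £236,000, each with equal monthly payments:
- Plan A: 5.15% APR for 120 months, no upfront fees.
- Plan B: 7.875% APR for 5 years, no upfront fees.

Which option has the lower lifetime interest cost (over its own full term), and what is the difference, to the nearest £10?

Plan A: monthly rate = 5.15%/12 = 0.0042917; payment = 236,000 × 0.0042917 / (1 − (1+0.0042917)^−120) = £2,520.49.
Total interest on Plan A = 120 × £2,520.49 − £236,000 = £66,458.80.
Plan B: monthly rate = 7.875%/12 = 0.0065625; payment = 236,000 × 0.0065625 / (1 − (1+0.0065625)^−60) = £4,771.12.
Total interest on Plan B = 60 × £4,771.12 − £236,000 = £50,267.20.
Plan B is lower by £16,191.60.

Plan B by £16,190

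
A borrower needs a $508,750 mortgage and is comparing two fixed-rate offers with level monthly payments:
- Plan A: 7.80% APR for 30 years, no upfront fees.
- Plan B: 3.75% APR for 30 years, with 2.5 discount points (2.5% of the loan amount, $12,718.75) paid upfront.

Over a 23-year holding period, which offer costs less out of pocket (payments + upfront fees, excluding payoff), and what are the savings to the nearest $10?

Plan B by $347,800

Plan A: monthly rate = 7.8%/12 = 0.0065000; payment = 508,750 × 0.0065000 / (1 − (1+0.0065000)^−360) = $3,662.34.
Plan B: at 3.75% the monthly rate is 0.0031250, so the payment is 508,750 × 0.0031250 / (1 − 1.0031250^−360) = $2,356.10.
Over 276 months: Plan A costs 276 × $3,662.34 = $1,010,805.84; Plan B costs 276 × $2,356.10 + $12,718.75 = $663,002.35.
Plan B is cheaper by $1,010,805.84 − $663,002.35 = $347,803.49.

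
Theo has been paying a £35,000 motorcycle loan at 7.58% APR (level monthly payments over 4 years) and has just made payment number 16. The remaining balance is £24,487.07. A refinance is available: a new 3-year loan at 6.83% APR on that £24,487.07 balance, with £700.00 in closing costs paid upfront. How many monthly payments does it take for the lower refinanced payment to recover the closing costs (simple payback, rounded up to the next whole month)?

Current payment = 35,000 × 7.58%/12 / (1 − (1+0.0063167)^−48) = £847.57.
Refinanced payment = 24,487.07 × 0.0056917 / (1 − (1+0.0056917)^−36) = £754.19.
Monthly savings = £847.57 − £754.19 = £93.38.
Break-even = £700.00 / £93.38 = 7.50 → 8 months.

8 months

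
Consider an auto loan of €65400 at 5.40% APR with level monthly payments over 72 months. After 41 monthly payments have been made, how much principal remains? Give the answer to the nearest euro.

€30,764

With monthly rate i = 5.4%/12 = 0.0045000, the balance after k of n payments is P · [(1+i)^n − (1+i)^k] / [(1+i)^n − 1].
(1+0.0045000)^72 = 1.38164274 and (1+0.0045000)^41 = 1.20211934, so the balance is 65,400 × (1.38164274 − 1.20211934) / (1.38164274 − 1) = €30,763.93.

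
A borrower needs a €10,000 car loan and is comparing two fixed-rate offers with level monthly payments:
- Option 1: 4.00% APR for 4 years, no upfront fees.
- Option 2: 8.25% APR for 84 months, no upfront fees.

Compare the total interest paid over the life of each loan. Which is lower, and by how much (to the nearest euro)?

Option 1 by €2,359

Option 1: at 4.00% the monthly rate is 0.0033333, so the payment is 10,000 × 0.0033333 / (1 − 1.0033333^−48) = €225.79.
Total interest on Option 1 = 48 × €225.79 − €10,000 = €837.92.
Option 2: monthly rate = 8.25%/12 = 0.0068750; payment = 10,000 × 0.0068750 / (1 − (1+0.0068750)^−84) = €157.11.
Total interest on Option 2 = 84 × €157.11 − €10,000 = €3,197.24.
Option 1 is lower by €2,359.32.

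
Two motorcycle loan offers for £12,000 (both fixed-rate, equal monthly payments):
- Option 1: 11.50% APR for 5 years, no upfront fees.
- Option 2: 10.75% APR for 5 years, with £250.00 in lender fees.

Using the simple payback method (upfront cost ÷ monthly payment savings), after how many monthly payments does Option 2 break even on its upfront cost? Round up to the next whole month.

56 months

Option 1: monthly rate = 11.5%/12 = 0.0095833; payment = 12,000 × 0.0095833 / (1 − (1+0.0095833)^−60) = £263.91.
Option 2: at 10.75% the monthly rate is 0.0089583, so the payment is 12,000 × 0.0089583 / (1 − 1.0089583^−60) = £259.42.
Monthly savings = £263.91 − £259.42 = £4.49.
Break-even = £250.00 / £4.49 = 55.68 → 56 months.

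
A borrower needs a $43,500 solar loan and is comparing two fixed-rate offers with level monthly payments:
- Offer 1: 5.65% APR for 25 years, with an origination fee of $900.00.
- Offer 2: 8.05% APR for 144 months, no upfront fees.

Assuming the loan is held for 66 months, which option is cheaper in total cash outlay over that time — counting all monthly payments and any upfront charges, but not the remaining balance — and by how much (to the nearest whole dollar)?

Offer 1: at 5.65% the monthly rate is 0.0047083, so the payment is 43,500 × 0.0047083 / (1 − 1.0047083^−300) = $271.04.
Offer 2: monthly rate = 8.05%/12 = 0.0067083; payment = 43,500 × 0.0067083 / (1 − (1+0.0067083)^−144) = $472.06.
Over 66 months: Offer 1 costs 66 × $271.04 + $900.00 = $18,788.64; Offer 2 costs 66 × $472.06 = $31,155.96.
Offer 1 is cheaper by $31,155.96 − $18,788.64 = $12,367.32.

Offer 1 by $12,367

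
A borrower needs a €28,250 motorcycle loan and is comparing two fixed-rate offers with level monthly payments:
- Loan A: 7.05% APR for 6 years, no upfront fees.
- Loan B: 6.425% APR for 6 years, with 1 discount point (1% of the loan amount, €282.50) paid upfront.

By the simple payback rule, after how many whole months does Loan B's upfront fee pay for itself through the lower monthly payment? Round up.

Loan A: monthly rate = 7.05%/12 = 0.0058750; payment = 28,250 × 0.0058750 / (1 − (1+0.0058750)^−72) = €482.31.
Loan B: monthly rate = 6.425%/12 = 0.0053542; payment = 28,250 × 0.0053542 / (1 − (1+0.0053542)^−72) = €473.87.
Monthly savings = €482.31 − €473.87 = €8.44.
Break-even = €282.50 / €8.44 = 33.47 → 34 months.

34 months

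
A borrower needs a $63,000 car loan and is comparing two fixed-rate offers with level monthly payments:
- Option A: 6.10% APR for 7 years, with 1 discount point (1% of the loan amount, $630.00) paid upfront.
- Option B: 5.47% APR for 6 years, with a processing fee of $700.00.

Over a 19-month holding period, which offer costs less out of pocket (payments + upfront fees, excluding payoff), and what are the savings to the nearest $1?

Option A: monthly rate = 6.1%/12 = 0.0050833; payment = 63,000 × 0.0050833 / (1 − (1+0.0050833)^−84) = $923.36.
Option B: at 5.47% the monthly rate is 0.0045583, so the payment is 63,000 × 0.0045583 / (1 − 1.0045583^−72) = $1,028.40.
Over 19 months: Option A costs 19 × $923.36 + $630.00 = $18,173.84; Option B costs 19 × $1,028.40 + $700.00 = $20,239.60.
Option A is cheaper by $20,239.60 − $18,173.84 = $2,065.76.

Option A by $2,066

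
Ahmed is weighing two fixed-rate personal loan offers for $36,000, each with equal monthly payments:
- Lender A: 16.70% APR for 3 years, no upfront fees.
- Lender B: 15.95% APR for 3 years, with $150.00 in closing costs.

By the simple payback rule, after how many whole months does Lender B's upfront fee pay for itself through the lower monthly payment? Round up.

Lender A: monthly rate = 16.7%/12 = 0.0139167; payment = 36,000 × 0.0139167 / (1 − (1+0.0139167)^−36) = $1,278.13.
Lender B: at 15.95% the monthly rate is 0.0132917, so the payment is 36,000 × 0.0132917 / (1 − 1.0132917^−36) = $1,264.76.
Monthly savings = $1,278.13 − $1,264.76 = $13.37.
Break-even = $150.00 / $13.37 = 11.22 → 12 months.

12 months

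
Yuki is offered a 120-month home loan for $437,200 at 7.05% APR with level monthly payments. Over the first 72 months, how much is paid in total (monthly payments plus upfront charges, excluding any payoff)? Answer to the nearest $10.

$366,300

At 7.05% the monthly rate is 0.0058750, so the payment is 437,200 × 0.0058750 / (1 − 1.0058750^−120) = $5,087.54.
Total outlay = 72 × $5,087.54 = $366,302.88.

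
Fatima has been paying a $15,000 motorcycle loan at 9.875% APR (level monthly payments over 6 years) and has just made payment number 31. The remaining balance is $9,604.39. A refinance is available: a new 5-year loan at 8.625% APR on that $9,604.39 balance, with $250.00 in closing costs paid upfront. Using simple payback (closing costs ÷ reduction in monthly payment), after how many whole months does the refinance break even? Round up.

4 months

Current payment = 15,000 × 9.875%/12 / (1 − (1+0.0082292)^−72) = $276.94.
Refinanced payment = 9,604.39 × 0.0071875 / (1 − (1+0.0071875)^−60) = $197.63.
Monthly savings = $276.94 − $197.63 = $79.31.
Break-even = $250.00 / $79.31 = 3.15 → 4 months.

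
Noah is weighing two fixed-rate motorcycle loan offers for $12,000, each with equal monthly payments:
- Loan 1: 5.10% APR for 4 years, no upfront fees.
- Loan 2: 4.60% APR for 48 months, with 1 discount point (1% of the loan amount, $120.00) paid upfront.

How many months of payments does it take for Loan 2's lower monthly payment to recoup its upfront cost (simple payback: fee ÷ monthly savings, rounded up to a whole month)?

Loan 1: monthly rate = 5.1%/12 = 0.0042500; payment = 12,000 × 0.0042500 / (1 − (1+0.0042500)^−48) = $276.90.
Loan 2: monthly rate = 4.6%/12 = 0.0038333; payment = 12,000 × 0.0038333 / (1 − (1+0.0038333)^−48) = $274.18.
Monthly savings = $276.90 − $274.18 = $2.72.
Break-even = $120.00 / $2.72 = 44.12 → 45 months.

45 months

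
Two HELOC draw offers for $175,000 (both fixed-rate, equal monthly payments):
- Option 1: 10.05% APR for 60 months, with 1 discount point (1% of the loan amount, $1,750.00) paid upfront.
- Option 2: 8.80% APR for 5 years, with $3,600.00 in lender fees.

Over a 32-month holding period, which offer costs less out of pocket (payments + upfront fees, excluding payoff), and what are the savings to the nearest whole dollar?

Option 2 by $1,567

Option 1: monthly rate = 10.05%/12 = 0.0083750; payment = 175,000 × 0.0083750 / (1 − (1+0.0083750)^−60) = $3,722.54.
Option 2: at 8.80% the monthly rate is 0.0073333, so the payment is 175,000 × 0.0073333 / (1 − 1.0073333^−60) = $3,615.75.
Over 32 months: Option 1 costs 32 × $3,722.54 + $1,750.00 = $120,871.28; Option 2 costs 32 × $3,615.75 + $3,600.00 = $119,304.00.
Option 2 is cheaper by $120,871.28 − $119,304.00 = $1,567.28.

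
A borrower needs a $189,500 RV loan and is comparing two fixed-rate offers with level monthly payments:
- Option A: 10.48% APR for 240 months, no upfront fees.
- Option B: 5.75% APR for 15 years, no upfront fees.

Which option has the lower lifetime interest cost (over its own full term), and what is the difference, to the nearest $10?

Option A: at 10.48% the monthly rate is 0.0087333, so the payment is 189,500 × 0.0087333 / (1 − 1.0087333^−240) = $1,889.38.
Total interest on Option A = 240 × $1,889.38 − $189,500 = $263,951.20.
Option B: monthly rate = 5.75%/12 = 0.0047917; payment = 189,500 × 0.0047917 / (1 − (1+0.0047917)^−180) = $1,573.63.
Total interest on Option B = 180 × $1,573.63 − $189,500 = $93,753.40.
Option B is lower by $170,197.80.

Option B by $170,200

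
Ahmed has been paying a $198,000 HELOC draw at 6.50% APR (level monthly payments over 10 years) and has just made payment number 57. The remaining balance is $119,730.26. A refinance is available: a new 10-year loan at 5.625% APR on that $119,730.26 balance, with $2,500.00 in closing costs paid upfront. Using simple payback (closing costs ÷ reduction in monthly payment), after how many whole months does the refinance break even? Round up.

Current payment = 198,000 × 6.5%/12 / (1 − (1+0.0054167)^−120) = $2,248.25.
Refinanced payment = 119,730.26 × 0.0046875 / (1 − (1+0.0046875)^−120) = $1,306.82.
Monthly savings = $2,248.25 − $1,306.82 = $941.43.
Break-even = $2,500.00 / $941.43 = 2.66 → 3 months.

3 months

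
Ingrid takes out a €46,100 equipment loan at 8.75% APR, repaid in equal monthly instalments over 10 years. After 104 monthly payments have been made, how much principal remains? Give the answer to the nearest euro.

With monthly rate i = 8.75%/12 = 0.0072917, the balance after k of n payments is P · [(1+i)^n − (1+i)^k] / [(1+i)^n − 1].
(1+0.0072917)^120 = 2.39127171 and (1+0.0072917)^104 = 2.12885003, so the balance is 46,100 × (2.39127171 − 2.12885003) / (2.39127171 − 1) = €8,695.38.

€8,695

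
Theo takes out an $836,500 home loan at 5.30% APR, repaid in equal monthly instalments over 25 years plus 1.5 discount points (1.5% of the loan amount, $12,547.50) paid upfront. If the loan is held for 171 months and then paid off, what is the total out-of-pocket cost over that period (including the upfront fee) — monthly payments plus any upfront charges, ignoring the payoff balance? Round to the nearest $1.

Monthly rate = 5.3%/12 = 0.0044167; payment = 836,500 × 0.0044167 / (1 − (1+0.0044167)^−300) = $5,037.41.
Total outlay = 171 × $5,037.41 + $12,547.50 = $873,944.61.

$873,945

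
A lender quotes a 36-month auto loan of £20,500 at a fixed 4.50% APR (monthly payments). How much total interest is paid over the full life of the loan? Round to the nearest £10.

Monthly rate = 4.5%/12 = 0.0037500; payment = 20,500 × 0.0037500 / (1 − (1+0.0037500)^−36) = £609.81.
Total paid = 36 × £609.81 = £21,953.16; interest = £21,953.16 − £20,500 = £1,453.16.

£1,450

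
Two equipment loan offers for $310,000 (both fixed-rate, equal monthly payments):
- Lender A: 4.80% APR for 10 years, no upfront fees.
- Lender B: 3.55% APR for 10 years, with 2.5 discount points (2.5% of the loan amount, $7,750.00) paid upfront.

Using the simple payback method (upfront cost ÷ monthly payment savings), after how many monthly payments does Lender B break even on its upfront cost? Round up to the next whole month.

42 months

Lender A: monthly rate = 4.8%/12 = 0.0040000; payment = 310,000 × 0.0040000 / (1 − (1+0.0040000)^−120) = $3,257.81.
Lender B: monthly rate = 3.55%/12 = 0.0029583; payment = 310,000 × 0.0029583 / (1 − (1+0.0029583)^−120) = $3,072.73.
Monthly savings = $3,257.81 − $3,072.73 = $185.08.
Break-even = $7,750.00 / $185.08 = 41.87 → 42 months.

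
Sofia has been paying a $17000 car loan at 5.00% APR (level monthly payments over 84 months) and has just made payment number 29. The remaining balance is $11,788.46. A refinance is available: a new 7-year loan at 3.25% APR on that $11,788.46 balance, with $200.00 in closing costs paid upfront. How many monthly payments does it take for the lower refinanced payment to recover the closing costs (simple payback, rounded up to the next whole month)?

3 months

Current payment = 17,000 × 5%/12 / (1 − (1+0.0041667)^−84) = $240.28.
Refinanced payment = 11,788.46 × 0.0027083 / (1 − (1+0.0027083)^−84) = $157.10.
Monthly savings = $240.28 − $157.10 = $83.18.
Break-even = $200.00 / $83.18 = 2.40 → 3 months.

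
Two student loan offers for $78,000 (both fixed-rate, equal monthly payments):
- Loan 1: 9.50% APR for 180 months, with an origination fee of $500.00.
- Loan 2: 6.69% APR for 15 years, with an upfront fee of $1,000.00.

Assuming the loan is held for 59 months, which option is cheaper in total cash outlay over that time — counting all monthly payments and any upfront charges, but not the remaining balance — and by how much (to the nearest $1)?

Loan 1: monthly rate = 9.5%/12 = 0.0079167; payment = 78,000 × 0.0079167 / (1 − (1+0.0079167)^−180) = $814.50.
Loan 2: monthly rate = 6.69%/12 = 0.0055750; payment = 78,000 × 0.0055750 / (1 − (1+0.0055750)^−180) = $687.64.
Over 59 months: Loan 1 costs 59 × $814.50 + $500.00 = $48,555.50; Loan 2 costs 59 × $687.64 + $1,000.00 = $41,570.76.
Loan 2 is cheaper by $48,555.50 − $41,570.76 = $6,984.74.

Loan 2 by $6,985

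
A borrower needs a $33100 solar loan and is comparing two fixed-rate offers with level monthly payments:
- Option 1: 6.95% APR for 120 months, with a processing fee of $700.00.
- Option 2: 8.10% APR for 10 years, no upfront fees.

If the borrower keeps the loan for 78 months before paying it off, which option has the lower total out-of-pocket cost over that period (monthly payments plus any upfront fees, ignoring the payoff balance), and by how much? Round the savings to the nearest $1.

Option 1: at 6.95% the monthly rate is 0.0057917, so the payment is 33,100 × 0.0057917 / (1 − 1.0057917^−120) = $383.47.
Option 2: monthly rate = 8.1%/12 = 0.0067500; payment = 33,100 × 0.0067500 / (1 − (1+0.0067500)^−120) = $403.35.
Over 78 months: Option 1 costs 78 × $383.47 + $700.00 = $30,610.66; Option 2 costs 78 × $403.35 = $31,461.30.
Option 1 is cheaper by $31,461.30 − $30,610.66 = $850.64.

Option 1 by $851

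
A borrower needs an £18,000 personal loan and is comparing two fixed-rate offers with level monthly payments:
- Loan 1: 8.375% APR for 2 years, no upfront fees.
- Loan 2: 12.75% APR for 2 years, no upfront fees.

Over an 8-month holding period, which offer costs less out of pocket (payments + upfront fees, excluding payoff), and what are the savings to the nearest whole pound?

Loan 1: monthly rate = 8.375%/12 = 0.0069792; payment = 18,000 × 0.0069792 / (1 − (1+0.0069792)^−24) = £817.17.
Loan 2: at 12.75% the monthly rate is 0.0106250, so the payment is 18,000 × 0.0106250 / (1 − 1.0106250^−24) = £853.64.
Over 8 months: Loan 1 costs 8 × £817.17 = £6,537.36; Loan 2 costs 8 × £853.64 = £6,829.12.
Loan 1 is cheaper by £6,829.12 − £6,537.36 = £291.76.

Loan 1 by £292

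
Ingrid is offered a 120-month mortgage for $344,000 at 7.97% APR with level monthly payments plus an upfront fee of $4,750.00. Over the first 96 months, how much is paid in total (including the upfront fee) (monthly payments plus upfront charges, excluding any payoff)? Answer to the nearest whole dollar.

$404,899

Monthly rate = 7.97%/12 = 0.0066417; payment = 344,000 × 0.0066417 / (1 − (1+0.0066417)^−120) = $4,168.22.
Total outlay = 96 × $4,168.22 + $4,750.00 = $404,899.12.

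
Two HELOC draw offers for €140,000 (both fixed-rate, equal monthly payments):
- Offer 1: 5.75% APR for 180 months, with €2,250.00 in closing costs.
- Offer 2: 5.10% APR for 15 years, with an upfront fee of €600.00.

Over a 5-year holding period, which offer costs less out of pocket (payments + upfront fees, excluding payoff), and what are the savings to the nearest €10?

Offer 1: monthly rate = 5.75%/12 = 0.0047917; payment = 140,000 × 0.0047917 / (1 − (1+0.0047917)^−180) = €1,162.57.
Offer 2: at 5.10% the monthly rate is 0.0042500, so the payment is 140,000 × 0.0042500 / (1 − 1.0042500^−180) = €1,114.42.
Over 60 months: Offer 1 costs 60 × €1,162.57 + €2,250.00 = €72,004.20; Offer 2 costs 60 × €1,114.42 + €600.00 = €67,465.20.
Offer 2 is cheaper by €72,004.20 − €67,465.20 = €4,539.00.

Offer 2 by €4,540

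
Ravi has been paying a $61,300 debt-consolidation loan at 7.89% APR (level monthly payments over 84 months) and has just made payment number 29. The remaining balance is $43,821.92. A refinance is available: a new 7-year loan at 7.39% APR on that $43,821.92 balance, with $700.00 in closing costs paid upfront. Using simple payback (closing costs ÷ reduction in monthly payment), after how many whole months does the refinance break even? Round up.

3 months

Current payment = 61,300 × 7.89%/12 / (1 − (1+0.0065750)^−84) = $952.08.
Refinanced payment = 43,821.92 × 0.0061583 / (1 − (1+0.0061583)^−84) = $669.78.
Monthly savings = $952.08 − $669.78 = $282.30.
Break-even = $700.00 / $282.30 = 2.48 → 3 months.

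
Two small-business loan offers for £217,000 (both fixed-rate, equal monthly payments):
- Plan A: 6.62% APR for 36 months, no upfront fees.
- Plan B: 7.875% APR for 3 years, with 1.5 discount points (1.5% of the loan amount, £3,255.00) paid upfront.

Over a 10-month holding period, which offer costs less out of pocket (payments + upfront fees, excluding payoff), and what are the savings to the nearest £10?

Plan A: at 6.62% the monthly rate is 0.0055167, so the payment is 217,000 × 0.0055167 / (1 − 1.0055167^−36) = £6,662.69.
Plan B: monthly rate = 7.875%/12 = 0.0065625; payment = 217,000 × 0.0065625 / (1 − (1+0.0065625)^−36) = £6,787.48.
Over 10 months: Plan A costs 10 × £6,662.69 = £66,626.90; Plan B costs 10 × £6,787.48 + £3,255.00 = £71,129.80.
Plan A is cheaper by £71,129.80 − £66,626.90 = £4,502.90.

Plan A by £4,500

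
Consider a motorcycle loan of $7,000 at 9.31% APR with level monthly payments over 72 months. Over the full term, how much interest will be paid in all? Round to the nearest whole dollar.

At 9.31% the monthly rate is 0.0077583, so the payment is 7,000 × 0.0077583 / (1 − 1.0077583^−72) = $127.26.
Total paid = 72 × $127.26 = $9,162.72; interest = $9,162.72 − $7,000 = $2,162.72.

$2,163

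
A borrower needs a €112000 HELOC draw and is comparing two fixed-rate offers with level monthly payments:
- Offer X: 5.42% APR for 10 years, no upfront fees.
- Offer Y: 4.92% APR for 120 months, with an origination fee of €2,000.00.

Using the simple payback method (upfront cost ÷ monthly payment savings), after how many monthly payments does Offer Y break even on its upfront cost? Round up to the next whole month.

Offer X: monthly rate = 5.42%/12 = 0.0045167; payment = 112,000 × 0.0045167 / (1 − (1+0.0045167)^−120) = €1,211.06.
Offer Y: at 4.92% the monthly rate is 0.0041000, so the payment is 112,000 × 0.0041000 / (1 − 1.0041000^−120) = €1,183.56.
Monthly savings = €1,211.06 − €1,183.56 = €27.50.
Break-even = €2,000.00 / €27.50 = 72.73 → 73 months.

73 months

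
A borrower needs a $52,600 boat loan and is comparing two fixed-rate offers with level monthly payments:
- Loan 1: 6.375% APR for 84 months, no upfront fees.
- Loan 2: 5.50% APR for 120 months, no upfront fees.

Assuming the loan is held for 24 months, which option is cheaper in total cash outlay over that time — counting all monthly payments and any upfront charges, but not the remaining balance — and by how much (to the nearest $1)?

Loan 2 by $4,969

Loan 1: monthly rate = 6.375%/12 = 0.0053125; payment = 52,600 × 0.0053125 / (1 − (1+0.0053125)^−84) = $777.90.
Loan 2: monthly rate = 5.5%/12 = 0.0045833; payment = 52,600 × 0.0045833 / (1 − (1+0.0045833)^−120) = $570.85.
Over 24 months: Loan 1 costs 24 × $777.90 = $18,669.60; Loan 2 costs 24 × $570.85 = $13,700.40.
Loan 2 is cheaper by $18,669.60 − $13,700.40 = $4,969.20.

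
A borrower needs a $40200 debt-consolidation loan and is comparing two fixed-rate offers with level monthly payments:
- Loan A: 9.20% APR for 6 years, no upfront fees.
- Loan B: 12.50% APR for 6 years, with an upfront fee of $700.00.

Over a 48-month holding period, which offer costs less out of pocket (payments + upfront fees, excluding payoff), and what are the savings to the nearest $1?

Loan A: monthly rate = 9.2%/12 = 0.0076667; payment = 40,200 × 0.0076667 / (1 − (1+0.0076667)^−72) = $728.62.
Loan B: monthly rate = 12.5%/12 = 0.0104167; payment = 40,200 × 0.0104167 / (1 − (1+0.0104167)^−72) = $796.41.
Over 48 months: Loan A costs 48 × $728.62 = $34,973.76; Loan B costs 48 × $796.41 + $700.00 = $38,927.68.
Loan A is cheaper by $38,927.68 − $34,973.76 = $3,953.92.

Loan A by $3,954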